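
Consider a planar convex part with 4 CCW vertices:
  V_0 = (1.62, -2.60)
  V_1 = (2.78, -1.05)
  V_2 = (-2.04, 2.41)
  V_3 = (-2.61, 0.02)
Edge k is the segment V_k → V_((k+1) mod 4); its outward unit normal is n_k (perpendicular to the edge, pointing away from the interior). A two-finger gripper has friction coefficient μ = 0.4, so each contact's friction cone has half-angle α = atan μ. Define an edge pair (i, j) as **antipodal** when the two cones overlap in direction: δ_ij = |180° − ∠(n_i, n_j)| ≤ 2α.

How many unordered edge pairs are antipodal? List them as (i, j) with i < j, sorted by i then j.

count = 2; pairs: (0,2), (1,3)

α = atan 0.4 = 21.80°;  2α = 43.60°
n_0 = (+0.8006, -0.5992)
n_1 = (+0.5831, +0.8124)
n_2 = (-0.9727, +0.2320)
n_3 = (-0.5266, -0.8501)
  (0,1): δ = 88.86°  ·
  (0,2): δ = 23.40°  ✓
  (0,3): δ = 95.04°  ·
  (1,2): δ = 67.74°  ·
  (1,3): δ = 3.90°  ✓
  (2,3): δ = 108.36°  ·
antipodal pairs: 2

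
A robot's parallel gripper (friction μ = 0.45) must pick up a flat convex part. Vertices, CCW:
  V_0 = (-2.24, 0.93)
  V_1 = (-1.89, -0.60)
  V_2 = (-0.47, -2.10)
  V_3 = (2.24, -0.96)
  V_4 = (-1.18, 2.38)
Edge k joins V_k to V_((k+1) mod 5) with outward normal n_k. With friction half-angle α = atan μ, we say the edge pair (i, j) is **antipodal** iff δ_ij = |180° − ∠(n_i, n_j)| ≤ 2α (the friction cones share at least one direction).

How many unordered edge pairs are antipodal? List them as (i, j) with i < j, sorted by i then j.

count = 3; pairs: (0,3), (1,3), (2,4)

α = atan 0.45 = 24.23°;  2α = 48.46°
n_0 = (-0.9748, -0.2230)
n_1 = (-0.7262, -0.6875)
n_2 = (+0.3878, -0.9218)
n_3 = (+0.6987, +0.7154)
n_4 = (-0.8073, +0.5902)
  (0,1): δ = 149.45°  ·
  (0,2): δ = 80.07°  ·
  (0,3): δ = 32.79°  ✓
  (0,4): δ = 130.95°  ·
  (1,2): δ = 110.62°  ·
  (1,3): δ = 2.25°  ✓
  (1,4): δ = 100.40°  ·
  (2,3): δ = 67.14°  ·
  (2,4): δ = 31.02°  ✓
  (3,4): δ = 81.85°  ·
antipodal pairs: 3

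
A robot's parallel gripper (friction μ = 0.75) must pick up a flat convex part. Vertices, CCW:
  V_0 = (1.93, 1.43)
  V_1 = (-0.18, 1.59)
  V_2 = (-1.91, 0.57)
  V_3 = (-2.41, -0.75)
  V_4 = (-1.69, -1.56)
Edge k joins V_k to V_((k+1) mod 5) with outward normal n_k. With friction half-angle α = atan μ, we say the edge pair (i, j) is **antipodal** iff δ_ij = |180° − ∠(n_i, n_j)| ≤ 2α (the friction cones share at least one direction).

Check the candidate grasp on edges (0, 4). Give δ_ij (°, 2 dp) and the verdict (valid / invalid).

α = atan 0.75 = 36.87°;  2α = 73.74°
edge 0: e_0 = (-2.11, +0.16);  n_0 = (+0.0756, +0.9971)
edge 4: e_4 = (+3.62, +2.99);  n_4 = (+0.6368, -0.7710)
∠(n_0, n_4) = 136.11°
δ = |180° − 136.11°| = 43.89°
43.89° ≤ 2α = 73.74°  →  valid

δ = 43.89°, valid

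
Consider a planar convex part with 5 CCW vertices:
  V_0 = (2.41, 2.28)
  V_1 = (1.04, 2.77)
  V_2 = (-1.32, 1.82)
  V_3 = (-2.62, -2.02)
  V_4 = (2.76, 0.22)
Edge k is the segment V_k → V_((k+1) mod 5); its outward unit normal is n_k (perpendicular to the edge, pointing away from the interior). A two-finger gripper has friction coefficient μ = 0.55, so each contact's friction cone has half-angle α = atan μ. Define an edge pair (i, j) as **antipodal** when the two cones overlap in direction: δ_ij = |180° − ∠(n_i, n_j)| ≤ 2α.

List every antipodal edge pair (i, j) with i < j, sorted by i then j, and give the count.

α = atan 0.55 = 28.81°;  2α = 57.62°
n_0 = (+0.3368, +0.9416)
n_1 = (-0.3734, +0.9277)
n_2 = (-0.9472, +0.3207)
n_3 = (+0.3844, -0.9232)
n_4 = (+0.9859, +0.1675)
  (0,1): δ = 138.39°  ·
  (0,2): δ = 89.02°  ·
  (0,3): δ = 42.29°  ✓
  (0,4): δ = 119.32°  ·
  (1,2): δ = 130.63°  ·
  (1,3): δ = 0.68°  ✓
  (1,4): δ = 77.72°  ·
  (2,3): δ = 48.69°  ✓
  (2,4): δ = 28.35°  ✓
  (3,4): δ = 102.96°  ·
antipodal pairs: 4

count = 4; pairs: (0,3), (1,3), (2,3), (2,4)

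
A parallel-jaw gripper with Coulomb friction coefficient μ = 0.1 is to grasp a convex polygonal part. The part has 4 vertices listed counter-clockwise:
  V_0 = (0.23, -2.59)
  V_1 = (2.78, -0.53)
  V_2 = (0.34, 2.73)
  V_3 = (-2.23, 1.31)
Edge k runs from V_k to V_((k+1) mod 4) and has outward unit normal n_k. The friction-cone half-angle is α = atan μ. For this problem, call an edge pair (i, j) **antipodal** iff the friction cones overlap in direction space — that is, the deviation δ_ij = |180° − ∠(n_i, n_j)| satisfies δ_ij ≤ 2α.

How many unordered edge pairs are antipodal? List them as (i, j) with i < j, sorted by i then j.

α = atan 0.1 = 5.71°;  2α = 11.42°
n_0 = (+0.6284, -0.7779)
n_1 = (+0.8006, +0.5992)
n_2 = (-0.4836, +0.8753)
n_3 = (-0.8458, -0.5335)
  (0,1): δ = 92.12°  ·
  (0,2): δ = 10.01°  ✓
  (0,3): δ = 83.31°  ·
  (1,2): δ = 97.89°  ·
  (1,3): δ = 4.57°  ✓
  (2,3): δ = 86.68°  ·
antipodal pairs: 2

count = 2; pairs: (0,2), (1,3)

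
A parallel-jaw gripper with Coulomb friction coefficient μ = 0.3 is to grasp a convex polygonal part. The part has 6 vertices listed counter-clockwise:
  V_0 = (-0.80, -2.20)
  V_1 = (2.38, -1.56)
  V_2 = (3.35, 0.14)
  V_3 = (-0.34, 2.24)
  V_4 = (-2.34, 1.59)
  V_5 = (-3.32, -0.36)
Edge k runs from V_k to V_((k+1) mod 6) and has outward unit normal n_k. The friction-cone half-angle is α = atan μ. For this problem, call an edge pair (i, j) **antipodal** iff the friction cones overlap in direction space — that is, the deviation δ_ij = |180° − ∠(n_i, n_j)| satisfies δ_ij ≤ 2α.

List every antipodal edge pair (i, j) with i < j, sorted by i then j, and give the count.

count = 3; pairs: (0,3), (1,4), (2,5)

α = atan 0.3 = 16.70°;  2α = 33.40°
n_0 = (+0.1973, -0.9803)
n_1 = (+0.8686, -0.4956)
n_2 = (+0.4946, +0.8691)
n_3 = (-0.3091, +0.9510)
n_4 = (-0.8935, +0.4490)
n_5 = (-0.5897, -0.8076)
  (0,1): δ = 131.09°  ·
  (0,2): δ = 41.02°  ·
  (0,3): δ = 6.62°  ✓
  (0,4): δ = 51.94°  ·
  (0,5): δ = 132.49°  ·
  (1,2): δ = 89.94°  ·
  (1,3): δ = 42.29°  ·
  (1,4): δ = 3.03°  ✓
  (1,5): δ = 83.57°  ·
  (2,3): δ = 132.35°  ·
  (2,4): δ = 87.04°  ·
  (2,5): δ = 6.49°  ✓
  (3,4): δ = 134.69°  ·
  (3,5): δ = 54.14°  ·
  (4,5): δ = 99.45°  ·
antipodal pairs: 3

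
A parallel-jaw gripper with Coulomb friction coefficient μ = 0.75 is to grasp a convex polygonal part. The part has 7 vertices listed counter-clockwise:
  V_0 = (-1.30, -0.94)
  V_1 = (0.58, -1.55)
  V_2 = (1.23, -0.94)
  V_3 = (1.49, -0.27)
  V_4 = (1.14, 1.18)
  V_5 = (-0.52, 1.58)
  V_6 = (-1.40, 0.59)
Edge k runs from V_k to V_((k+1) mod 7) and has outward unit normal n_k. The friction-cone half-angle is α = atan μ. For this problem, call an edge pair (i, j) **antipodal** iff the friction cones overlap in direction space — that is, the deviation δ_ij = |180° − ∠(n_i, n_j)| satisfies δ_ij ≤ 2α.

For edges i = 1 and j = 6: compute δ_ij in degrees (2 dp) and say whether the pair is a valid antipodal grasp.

δ = 50.56°, valid

α = atan 0.75 = 36.87°;  2α = 73.74°
edge 1: e_1 = (+0.65, +0.61);  n_1 = (+0.6843, -0.7292)
edge 6: e_6 = (+0.10, -1.53);  n_6 = (-0.9979, -0.0652)
∠(n_1, n_6) = 129.44°
δ = |180° − 129.44°| = 50.56°
50.56° ≤ 2α = 73.74°  →  valid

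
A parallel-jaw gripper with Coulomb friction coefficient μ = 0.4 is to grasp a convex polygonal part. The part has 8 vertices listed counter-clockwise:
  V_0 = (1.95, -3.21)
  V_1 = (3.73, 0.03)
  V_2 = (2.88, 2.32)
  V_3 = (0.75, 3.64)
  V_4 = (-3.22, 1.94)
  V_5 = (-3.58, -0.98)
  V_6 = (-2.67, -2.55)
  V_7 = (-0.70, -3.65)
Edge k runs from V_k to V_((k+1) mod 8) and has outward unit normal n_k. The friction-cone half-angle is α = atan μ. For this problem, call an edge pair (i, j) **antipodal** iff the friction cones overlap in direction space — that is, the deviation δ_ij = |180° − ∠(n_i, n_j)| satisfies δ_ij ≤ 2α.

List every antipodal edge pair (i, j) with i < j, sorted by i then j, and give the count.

α = atan 0.4 = 21.80°;  2α = 43.60°
n_0 = (+0.8764, -0.4815)
n_1 = (+0.9375, +0.3480)
n_2 = (+0.5268, +0.8500)
n_3 = (-0.3936, +0.9193)
n_4 = (-0.9925, +0.1224)
n_5 = (-0.8652, -0.5015)
n_6 = (-0.4875, -0.8731)
n_7 = (+0.1638, -0.9865)
  (0,1): δ = 130.85°  ·
  (0,2): δ = 93.00°  ·
  (0,3): δ = 38.04°  ✓
  (0,4): δ = 21.76°  ✓
  (0,5): δ = 58.88°  ·
  (0,6): δ = 89.61°  ·
  (0,7): δ = 128.21°  ·
  (1,2): δ = 142.15°  ·
  (1,3): δ = 87.18°  ·
  (1,4): δ = 27.39°  ✓
  (1,5): δ = 9.73°  ✓
  (1,6): δ = 40.46°  ✓
  (1,7): δ = 79.06°  ·
  (2,3): δ = 125.03°  ·
  (2,4): δ = 65.24°  ·
  (2,5): δ = 28.12°  ✓
  (2,6): δ = 2.61°  ✓
  (2,7): δ = 41.21°  ✓
  (3,4): δ = 120.21°  ·
  (3,5): δ = 83.08°  ·
  (3,6): δ = 52.36°  ·
  (3,7): δ = 13.75°  ✓
  (4,5): δ = 142.87°  ·
  (4,6): δ = 112.15°  ·
  (4,7): δ = 73.54°  ·
  (5,6): δ = 149.28°  ·
  (5,7): δ = 110.67°  ·
  (6,7): δ = 141.39°  ·
antipodal pairs: 9

count = 9; pairs: (0,3), (0,4), (1,4), (1,5), (1,6), (2,5), (2,6), (2,7), (3,7)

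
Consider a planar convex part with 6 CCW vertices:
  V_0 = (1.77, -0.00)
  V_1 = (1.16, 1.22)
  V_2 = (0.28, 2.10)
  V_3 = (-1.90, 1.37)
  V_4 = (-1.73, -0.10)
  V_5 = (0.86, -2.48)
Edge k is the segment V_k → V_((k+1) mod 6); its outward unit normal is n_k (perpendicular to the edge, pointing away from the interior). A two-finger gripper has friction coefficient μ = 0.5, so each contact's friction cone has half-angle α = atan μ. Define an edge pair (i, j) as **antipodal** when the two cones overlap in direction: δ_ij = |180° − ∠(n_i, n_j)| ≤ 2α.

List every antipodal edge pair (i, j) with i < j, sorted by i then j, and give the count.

α = atan 0.5 = 26.57°;  2α = 53.13°
n_0 = (+0.8944, +0.4472)
n_1 = (+0.7071, +0.7071)
n_2 = (-0.3175, +0.9482)
n_3 = (-0.9934, -0.1149)
n_4 = (-0.6766, -0.7363)
n_5 = (+0.9388, -0.3445)
  (0,1): δ = 161.57°  ·
  (0,2): δ = 98.05°  ·
  (0,3): δ = 19.97°  ✓
  (0,4): δ = 20.85°  ✓
  (0,5): δ = 133.29°  ·
  (1,2): δ = 116.49°  ·
  (1,3): δ = 38.40°  ✓
  (1,4): δ = 2.42°  ✓
  (1,5): δ = 114.85°  ·
  (2,3): δ = 101.92°  ·
  (2,4): δ = 61.09°  ·
  (2,5): δ = 51.34°  ✓
  (3,4): δ = 139.18°  ·
  (3,5): δ = 26.75°  ✓
  (4,5): δ = 67.57°  ·
antipodal pairs: 6

count = 6; pairs: (0,3), (0,4), (1,3), (1,4), (2,5), (3,5)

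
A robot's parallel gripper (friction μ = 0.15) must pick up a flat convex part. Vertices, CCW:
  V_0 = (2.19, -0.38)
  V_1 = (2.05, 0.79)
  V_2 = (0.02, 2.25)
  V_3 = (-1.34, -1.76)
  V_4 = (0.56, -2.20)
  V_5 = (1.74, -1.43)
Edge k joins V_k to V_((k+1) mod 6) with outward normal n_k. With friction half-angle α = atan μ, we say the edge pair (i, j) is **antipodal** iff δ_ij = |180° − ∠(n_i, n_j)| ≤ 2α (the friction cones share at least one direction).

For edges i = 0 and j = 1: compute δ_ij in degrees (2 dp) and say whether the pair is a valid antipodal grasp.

δ = 132.55°, invalid

α = atan 0.15 = 8.53°;  2α = 17.06°
edge 0: e_0 = (-0.14, +1.17);  n_0 = (+0.9929, +0.1188)
edge 1: e_1 = (-2.03, +1.46);  n_1 = (+0.5839, +0.8118)
∠(n_0, n_1) = 47.45°
δ = |180° − 47.45°| = 132.55°
132.55° > 2α = 17.06°  →  invalid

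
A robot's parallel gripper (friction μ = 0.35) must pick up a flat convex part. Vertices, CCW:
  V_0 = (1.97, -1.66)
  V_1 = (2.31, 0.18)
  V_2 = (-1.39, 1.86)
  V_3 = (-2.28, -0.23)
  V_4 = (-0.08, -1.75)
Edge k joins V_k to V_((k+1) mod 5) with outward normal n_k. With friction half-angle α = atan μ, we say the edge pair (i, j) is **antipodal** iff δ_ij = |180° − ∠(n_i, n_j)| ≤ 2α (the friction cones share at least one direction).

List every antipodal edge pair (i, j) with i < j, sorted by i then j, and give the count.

α = atan 0.35 = 19.29°;  2α = 38.58°
n_0 = (+0.9834, -0.1817)
n_1 = (+0.4134, +0.9105)
n_2 = (-0.9201, +0.3918)
n_3 = (-0.5684, -0.8227)
n_4 = (+0.0439, -0.9990)
  (0,1): δ = 103.95°  ·
  (0,2): δ = 12.60°  ✓
  (0,3): δ = 65.83°  ·
  (0,4): δ = 102.98°  ·
  (1,2): δ = 88.65°  ·
  (1,3): δ = 10.22°  ✓
  (1,4): δ = 26.93°  ✓
  (2,3): δ = 101.57°  ·
  (2,4): δ = 64.42°  ·
  (3,4): δ = 142.85°  ·
antipodal pairs: 3

count = 3; pairs: (0,2), (1,3), (1,4)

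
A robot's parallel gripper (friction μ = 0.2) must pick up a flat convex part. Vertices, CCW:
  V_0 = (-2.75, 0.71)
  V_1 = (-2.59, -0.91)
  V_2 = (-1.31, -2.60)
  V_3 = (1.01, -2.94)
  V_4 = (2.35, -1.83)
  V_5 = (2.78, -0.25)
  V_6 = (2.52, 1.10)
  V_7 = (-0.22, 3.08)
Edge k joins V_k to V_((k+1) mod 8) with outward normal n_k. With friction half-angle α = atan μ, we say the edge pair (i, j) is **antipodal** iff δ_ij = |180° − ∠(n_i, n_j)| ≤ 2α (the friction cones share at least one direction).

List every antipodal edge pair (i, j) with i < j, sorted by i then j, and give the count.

α = atan 0.2 = 11.31°;  2α = 22.62°
n_0 = (-0.9952, -0.0983)
n_1 = (-0.7972, -0.6038)
n_2 = (-0.1450, -0.9894)
n_3 = (+0.6379, -0.7701)
n_4 = (+0.9649, -0.2626)
n_5 = (+0.9820, +0.1891)
n_6 = (+0.5857, +0.8105)
n_7 = (-0.6837, +0.7298)
  (0,1): δ = 148.50°  ·
  (0,2): δ = 103.98°  ·
  (0,3): δ = 56.00°  ·
  (0,4): δ = 20.86°  ✓
  (0,5): δ = 5.26°  ✓
  (0,6): δ = 48.51°  ·
  (0,7): δ = 127.49°  ·
  (1,2): δ = 135.48°  ·
  (1,3): δ = 87.50°  ·
  (1,4): δ = 52.36°  ·
  (1,5): δ = 26.24°  ·
  (1,6): δ = 17.01°  ✓
  (1,7): δ = 95.99°  ·
  (2,3): δ = 132.03°  ·
  (2,4): δ = 96.89°  ·
  (2,5): δ = 70.76°  ·
  (2,6): δ = 27.52°  ·
  (2,7): δ = 51.47°  ·
  (3,4): δ = 144.86°  ·
  (3,5): δ = 118.74°  ·
  (3,6): δ = 75.49°  ·
  (3,7): δ = 3.49°  ✓
  (4,5): δ = 153.87°  ·
  (4,6): δ = 110.63°  ·
  (4,7): δ = 31.65°  ·
  (5,6): δ = 136.75°  ·
  (5,7): δ = 57.77°  ·
  (6,7): δ = 101.02°  ·
antipodal pairs: 4

count = 4; pairs: (0,4), (0,5), (1,6), (3,7)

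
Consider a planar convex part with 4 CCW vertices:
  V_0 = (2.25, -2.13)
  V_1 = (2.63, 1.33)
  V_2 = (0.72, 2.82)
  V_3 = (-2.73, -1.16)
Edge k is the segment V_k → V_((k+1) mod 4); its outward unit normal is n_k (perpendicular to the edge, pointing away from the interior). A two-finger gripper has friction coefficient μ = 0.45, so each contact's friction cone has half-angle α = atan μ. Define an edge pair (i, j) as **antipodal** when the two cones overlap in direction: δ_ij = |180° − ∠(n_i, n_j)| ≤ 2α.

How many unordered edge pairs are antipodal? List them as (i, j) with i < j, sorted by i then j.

α = atan 0.45 = 24.23°;  2α = 48.46°
n_0 = (+0.9940, -0.1092)
n_1 = (+0.6151, +0.7885)
n_2 = (-0.7556, +0.6550)
n_3 = (-0.1912, -0.9816)
  (0,1): δ = 121.69°  ·
  (0,2): δ = 34.65°  ✓
  (0,3): δ = 85.25°  ·
  (1,2): δ = 92.96°  ·
  (1,3): δ = 26.94°  ✓
  (2,3): δ = 60.10°  ·
antipodal pairs: 2

count = 2; pairs: (0,2), (1,3)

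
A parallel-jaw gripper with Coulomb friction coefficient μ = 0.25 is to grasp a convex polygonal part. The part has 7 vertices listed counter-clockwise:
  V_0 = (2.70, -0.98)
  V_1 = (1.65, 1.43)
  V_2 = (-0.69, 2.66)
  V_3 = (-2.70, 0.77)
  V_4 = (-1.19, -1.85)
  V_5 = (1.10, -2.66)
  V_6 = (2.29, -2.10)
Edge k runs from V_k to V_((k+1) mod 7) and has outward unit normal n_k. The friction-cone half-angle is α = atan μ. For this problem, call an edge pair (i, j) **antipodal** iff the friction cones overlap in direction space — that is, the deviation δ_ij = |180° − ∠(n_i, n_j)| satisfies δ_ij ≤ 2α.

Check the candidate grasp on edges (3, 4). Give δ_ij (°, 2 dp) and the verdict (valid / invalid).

α = atan 0.25 = 14.04°;  2α = 28.07°
edge 3: e_3 = (+1.51, -2.62);  n_3 = (-0.8664, -0.4993)
edge 4: e_4 = (+2.29, -0.81);  n_4 = (-0.3335, -0.9428)
∠(n_3, n_4) = 40.56°
δ = |180° − 40.56°| = 139.44°
139.44° > 2α = 28.07°  →  invalid

δ = 139.44°, invalid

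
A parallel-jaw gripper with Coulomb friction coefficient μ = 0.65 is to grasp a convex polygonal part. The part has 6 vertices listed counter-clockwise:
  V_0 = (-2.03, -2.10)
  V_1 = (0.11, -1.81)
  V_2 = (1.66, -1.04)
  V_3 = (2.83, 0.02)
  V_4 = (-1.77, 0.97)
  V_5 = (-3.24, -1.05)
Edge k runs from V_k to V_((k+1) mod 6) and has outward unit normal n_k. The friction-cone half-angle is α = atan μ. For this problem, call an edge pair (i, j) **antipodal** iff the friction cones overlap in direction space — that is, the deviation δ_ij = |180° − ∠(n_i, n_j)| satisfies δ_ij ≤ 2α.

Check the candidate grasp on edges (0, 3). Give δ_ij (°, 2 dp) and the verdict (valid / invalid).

δ = 19.39°, valid

α = atan 0.65 = 33.02°;  2α = 66.05°
edge 0: e_0 = (+2.14, +0.29);  n_0 = (+0.1343, -0.9909)
edge 3: e_3 = (-4.60, +0.95);  n_3 = (+0.2023, +0.9793)
∠(n_0, n_3) = 160.61°
δ = |180° − 160.61°| = 19.39°
19.39° ≤ 2α = 66.05°  →  valid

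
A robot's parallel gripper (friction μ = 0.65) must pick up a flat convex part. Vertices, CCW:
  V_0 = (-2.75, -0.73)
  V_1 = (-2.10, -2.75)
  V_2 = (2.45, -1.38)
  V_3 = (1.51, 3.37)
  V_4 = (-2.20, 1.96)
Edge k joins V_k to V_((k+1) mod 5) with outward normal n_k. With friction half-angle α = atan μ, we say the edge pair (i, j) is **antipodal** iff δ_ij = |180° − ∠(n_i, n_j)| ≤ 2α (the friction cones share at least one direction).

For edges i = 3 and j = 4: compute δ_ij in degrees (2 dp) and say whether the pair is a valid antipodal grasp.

δ = 122.36°, invalid

α = atan 0.65 = 33.02°;  2α = 66.05°
edge 3: e_3 = (-3.71, -1.41);  n_3 = (-0.3553, +0.9348)
edge 4: e_4 = (-0.55, -2.69);  n_4 = (-0.9797, +0.2003)
∠(n_3, n_4) = 57.64°
δ = |180° − 57.64°| = 122.36°
122.36° > 2α = 66.05°  →  invalid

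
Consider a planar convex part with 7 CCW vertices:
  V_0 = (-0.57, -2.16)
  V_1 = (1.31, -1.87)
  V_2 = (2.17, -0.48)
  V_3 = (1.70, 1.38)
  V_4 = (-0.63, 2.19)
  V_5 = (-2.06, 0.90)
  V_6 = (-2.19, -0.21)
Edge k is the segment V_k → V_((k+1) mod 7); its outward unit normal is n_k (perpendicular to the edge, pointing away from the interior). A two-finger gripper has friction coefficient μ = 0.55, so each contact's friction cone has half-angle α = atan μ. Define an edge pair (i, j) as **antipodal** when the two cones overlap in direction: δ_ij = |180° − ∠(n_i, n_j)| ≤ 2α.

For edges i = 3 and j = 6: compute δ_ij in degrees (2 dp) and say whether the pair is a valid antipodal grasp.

α = atan 0.55 = 28.81°;  2α = 57.62°
edge 3: e_3 = (-2.33, +0.81);  n_3 = (+0.3284, +0.9446)
edge 6: e_6 = (+1.62, -1.95);  n_6 = (-0.7692, -0.6390)
∠(n_3, n_6) = 148.89°
δ = |180° − 148.89°| = 31.11°
31.11° ≤ 2α = 57.62°  →  valid

δ = 31.11°, valid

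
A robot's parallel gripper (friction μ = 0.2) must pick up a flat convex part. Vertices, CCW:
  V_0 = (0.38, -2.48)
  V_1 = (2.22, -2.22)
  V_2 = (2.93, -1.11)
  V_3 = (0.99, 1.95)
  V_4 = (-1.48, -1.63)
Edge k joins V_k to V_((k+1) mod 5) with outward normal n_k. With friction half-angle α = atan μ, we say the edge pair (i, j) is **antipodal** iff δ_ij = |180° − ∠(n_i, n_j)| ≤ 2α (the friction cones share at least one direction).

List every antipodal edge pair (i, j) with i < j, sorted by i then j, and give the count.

count = 1; pairs: (1,3)

α = atan 0.2 = 11.31°;  2α = 22.62°
n_0 = (+0.1399, -0.9902)
n_1 = (+0.8424, -0.5388)
n_2 = (+0.8446, +0.5354)
n_3 = (-0.8231, +0.5679)
n_4 = (-0.4156, -0.9095)
  (0,1): δ = 130.65°  ·
  (0,2): δ = 65.67°  ·
  (0,3): δ = 47.35°  ·
  (0,4): δ = 147.40°  ·
  (1,2): δ = 115.02°  ·
  (1,3): δ = 2.00°  ✓
  (1,4): δ = 98.04°  ·
  (2,3): δ = 66.98°  ·
  (2,4): δ = 33.07°  ·
  (3,4): δ = 79.96°  ·
antipodal pairs: 1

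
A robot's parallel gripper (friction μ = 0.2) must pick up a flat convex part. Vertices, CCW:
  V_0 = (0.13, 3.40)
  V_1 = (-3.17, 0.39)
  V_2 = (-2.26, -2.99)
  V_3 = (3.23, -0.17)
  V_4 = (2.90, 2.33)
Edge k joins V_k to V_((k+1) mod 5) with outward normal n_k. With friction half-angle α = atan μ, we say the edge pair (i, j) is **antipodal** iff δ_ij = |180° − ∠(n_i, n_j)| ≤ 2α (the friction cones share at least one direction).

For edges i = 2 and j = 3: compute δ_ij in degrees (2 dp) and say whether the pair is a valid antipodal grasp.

α = atan 0.2 = 11.31°;  2α = 22.62°
edge 2: e_2 = (+5.49, +2.82);  n_2 = (+0.4569, -0.8895)
edge 3: e_3 = (-0.33, +2.50);  n_3 = (+0.9914, +0.1309)
∠(n_2, n_3) = 70.33°
δ = |180° − 70.33°| = 109.67°
109.67° > 2α = 22.62°  →  invalid

δ = 109.67°, invalid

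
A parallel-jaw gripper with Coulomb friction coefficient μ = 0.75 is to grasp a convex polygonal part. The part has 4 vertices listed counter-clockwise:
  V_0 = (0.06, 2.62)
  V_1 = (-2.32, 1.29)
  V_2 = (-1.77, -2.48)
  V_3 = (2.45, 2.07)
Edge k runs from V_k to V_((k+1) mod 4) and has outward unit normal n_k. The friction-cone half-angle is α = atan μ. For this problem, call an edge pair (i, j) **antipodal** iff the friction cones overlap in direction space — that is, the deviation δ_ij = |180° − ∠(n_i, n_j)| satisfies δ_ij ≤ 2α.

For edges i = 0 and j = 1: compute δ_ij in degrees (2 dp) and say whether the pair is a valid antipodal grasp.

α = atan 0.75 = 36.87°;  2α = 73.74°
edge 0: e_0 = (-2.38, -1.33);  n_0 = (-0.4878, +0.8729)
edge 1: e_1 = (+0.55, -3.77);  n_1 = (-0.9895, -0.1444)
∠(n_0, n_1) = 69.10°
δ = |180° − 69.10°| = 110.90°
110.90° > 2α = 73.74°  →  invalid

δ = 110.90°, invalid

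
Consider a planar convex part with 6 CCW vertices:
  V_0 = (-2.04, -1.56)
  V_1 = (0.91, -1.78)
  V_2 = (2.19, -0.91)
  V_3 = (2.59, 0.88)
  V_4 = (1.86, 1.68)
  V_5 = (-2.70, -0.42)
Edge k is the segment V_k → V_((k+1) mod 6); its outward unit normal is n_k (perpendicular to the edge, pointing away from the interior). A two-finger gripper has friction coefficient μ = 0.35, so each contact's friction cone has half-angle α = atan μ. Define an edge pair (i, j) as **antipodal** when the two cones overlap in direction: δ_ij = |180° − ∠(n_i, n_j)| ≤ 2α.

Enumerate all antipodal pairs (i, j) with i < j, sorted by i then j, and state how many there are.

count = 3; pairs: (0,4), (1,4), (3,5)

α = atan 0.35 = 19.29°;  2α = 38.58°
n_0 = (-0.0744, -0.9972)
n_1 = (+0.5621, -0.8270)
n_2 = (+0.9759, -0.2181)
n_3 = (+0.7387, +0.6741)
n_4 = (-0.4183, +0.9083)
n_5 = (-0.8654, -0.5010)
  (0,1): δ = 141.53°  ·
  (0,2): δ = 98.33°  ·
  (0,3): δ = 43.35°  ·
  (0,4): δ = 28.99°  ✓
  (0,5): δ = 124.33°  ·
  (1,2): δ = 136.80°  ·
  (1,3): δ = 81.82°  ·
  (1,4): δ = 9.48°  ✓
  (1,5): δ = 85.87°  ·
  (2,3): δ = 125.02°  ·
  (2,4): δ = 52.68°  ·
  (2,5): δ = 42.67°  ·
  (3,4): δ = 107.65°  ·
  (3,5): δ = 12.31°  ✓
  (4,5): δ = 84.66°  ·
antipodal pairs: 3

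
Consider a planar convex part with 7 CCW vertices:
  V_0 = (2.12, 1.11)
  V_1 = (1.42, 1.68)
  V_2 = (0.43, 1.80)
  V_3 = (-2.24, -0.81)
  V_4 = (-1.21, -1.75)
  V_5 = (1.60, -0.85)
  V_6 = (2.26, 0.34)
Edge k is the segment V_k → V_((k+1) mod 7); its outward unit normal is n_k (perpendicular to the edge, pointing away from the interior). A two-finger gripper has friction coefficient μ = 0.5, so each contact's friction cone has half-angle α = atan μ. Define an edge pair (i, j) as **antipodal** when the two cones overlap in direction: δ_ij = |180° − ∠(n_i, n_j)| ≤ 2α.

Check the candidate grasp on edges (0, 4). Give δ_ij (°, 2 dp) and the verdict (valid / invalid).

α = atan 0.5 = 26.57°;  2α = 53.13°
edge 0: e_0 = (-0.70, +0.57);  n_0 = (+0.6314, +0.7754)
edge 4: e_4 = (+2.81, +0.90);  n_4 = (+0.3050, -0.9523)
∠(n_0, n_4) = 123.09°
δ = |180° − 123.09°| = 56.91°
56.91° > 2α = 53.13°  →  invalid

δ = 56.91°, invalid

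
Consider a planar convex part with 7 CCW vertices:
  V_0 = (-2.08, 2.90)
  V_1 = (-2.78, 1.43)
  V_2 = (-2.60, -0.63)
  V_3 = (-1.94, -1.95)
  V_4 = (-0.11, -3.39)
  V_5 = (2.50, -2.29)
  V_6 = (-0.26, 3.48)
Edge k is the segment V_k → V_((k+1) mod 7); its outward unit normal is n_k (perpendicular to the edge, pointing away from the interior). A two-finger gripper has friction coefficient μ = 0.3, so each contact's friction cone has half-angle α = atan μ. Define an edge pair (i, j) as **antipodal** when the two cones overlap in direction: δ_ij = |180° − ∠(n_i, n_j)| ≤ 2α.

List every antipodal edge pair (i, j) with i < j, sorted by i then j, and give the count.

α = atan 0.3 = 16.70°;  2α = 33.40°
n_0 = (-0.9029, +0.4299)
n_1 = (-0.9962, -0.0870)
n_2 = (-0.8944, -0.4472)
n_3 = (-0.6184, -0.7859)
n_4 = (+0.3884, -0.9215)
n_5 = (+0.9021, +0.4315)
n_6 = (-0.3036, +0.9528)
  (0,1): δ = 149.54°  ·
  (0,2): δ = 127.97°  ·
  (0,3): δ = 102.74°  ·
  (0,4): δ = 41.68°  ·
  (0,5): δ = 51.03°  ·
  (0,6): δ = 133.14°  ·
  (1,2): δ = 158.43°  ·
  (1,3): δ = 133.19°  ·
  (1,4): δ = 72.14°  ·
  (1,5): δ = 20.57°  ✓
  (1,6): δ = 102.68°  ·
  (2,3): δ = 154.76°  ·
  (2,4): δ = 93.71°  ·
  (2,5): δ = 1.00°  ✓
  (2,6): δ = 81.11°  ·
  (3,4): δ = 118.95°  ·
  (3,5): δ = 26.24°  ✓
  (3,6): δ = 55.87°  ·
  (4,5): δ = 87.29°  ·
  (4,6): δ = 5.18°  ✓
  (5,6): δ = 97.89°  ·
antipodal pairs: 4

count = 4; pairs: (1,5), (2,5), (3,5), (4,6)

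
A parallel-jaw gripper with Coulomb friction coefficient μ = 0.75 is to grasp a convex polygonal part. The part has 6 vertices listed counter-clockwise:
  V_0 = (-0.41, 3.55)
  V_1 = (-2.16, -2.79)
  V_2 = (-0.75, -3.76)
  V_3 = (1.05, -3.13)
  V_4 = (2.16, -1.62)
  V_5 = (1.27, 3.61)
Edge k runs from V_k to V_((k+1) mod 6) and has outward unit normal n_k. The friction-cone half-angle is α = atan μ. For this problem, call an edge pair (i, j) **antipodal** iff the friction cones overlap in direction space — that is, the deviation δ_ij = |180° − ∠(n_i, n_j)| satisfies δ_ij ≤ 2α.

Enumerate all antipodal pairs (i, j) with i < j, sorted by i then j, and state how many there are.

α = atan 0.75 = 36.87°;  2α = 73.74°
n_0 = (-0.9640, +0.2661)
n_1 = (-0.5668, -0.8239)
n_2 = (+0.3304, -0.9439)
n_3 = (+0.8057, -0.5923)
n_4 = (+0.9858, +0.1678)
n_5 = (-0.0357, +0.9994)
  (0,1): δ = 109.09°  ·
  (0,2): δ = 55.28°  ✓
  (0,3): δ = 20.89°  ✓
  (0,4): δ = 25.09°  ✓
  (0,5): δ = 107.48°  ·
  (1,2): δ = 126.18°  ·
  (1,3): δ = 91.79°  ·
  (1,4): δ = 45.82°  ✓
  (1,5): δ = 36.57°  ✓
  (2,3): δ = 145.61°  ·
  (2,4): δ = 99.63°  ·
  (2,5): δ = 17.24°  ✓
  (3,4): δ = 134.02°  ·
  (3,5): δ = 51.64°  ✓
  (4,5): δ = 97.61°  ·
antipodal pairs: 7

count = 7; pairs: (0,2), (0,3), (0,4), (1,4), (1,5), (2,5), (3,5)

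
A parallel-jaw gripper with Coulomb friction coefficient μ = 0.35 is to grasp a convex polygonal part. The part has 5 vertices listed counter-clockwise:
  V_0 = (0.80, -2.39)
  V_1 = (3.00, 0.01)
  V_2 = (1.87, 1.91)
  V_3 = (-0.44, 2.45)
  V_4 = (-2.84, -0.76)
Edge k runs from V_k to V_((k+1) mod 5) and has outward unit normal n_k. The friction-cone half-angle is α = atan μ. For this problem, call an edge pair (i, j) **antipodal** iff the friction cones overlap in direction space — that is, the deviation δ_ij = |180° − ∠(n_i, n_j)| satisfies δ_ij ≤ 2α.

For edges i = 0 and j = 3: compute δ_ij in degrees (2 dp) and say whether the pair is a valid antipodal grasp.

δ = 5.73°, valid

α = atan 0.35 = 19.29°;  2α = 38.58°
edge 0: e_0 = (+2.20, +2.40);  n_0 = (+0.7372, -0.6757)
edge 3: e_3 = (-2.40, -3.21);  n_3 = (-0.8009, +0.5988)
∠(n_0, n_3) = 174.27°
δ = |180° − 174.27°| = 5.73°
5.73° ≤ 2α = 38.58°  →  valid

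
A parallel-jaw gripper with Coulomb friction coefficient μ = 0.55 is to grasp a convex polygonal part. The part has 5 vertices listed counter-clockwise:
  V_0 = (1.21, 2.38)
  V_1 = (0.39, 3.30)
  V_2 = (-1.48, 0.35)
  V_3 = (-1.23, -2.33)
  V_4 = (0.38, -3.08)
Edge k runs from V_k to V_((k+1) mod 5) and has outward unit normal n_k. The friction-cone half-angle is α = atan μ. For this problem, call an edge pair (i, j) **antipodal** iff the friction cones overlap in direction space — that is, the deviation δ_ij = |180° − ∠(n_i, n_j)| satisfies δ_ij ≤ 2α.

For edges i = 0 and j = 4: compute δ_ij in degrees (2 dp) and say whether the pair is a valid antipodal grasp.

δ = 129.65°, invalid

α = atan 0.55 = 28.81°;  2α = 57.62°
edge 0: e_0 = (-0.82, +0.92);  n_0 = (+0.7465, +0.6654)
edge 4: e_4 = (+0.83, +5.46);  n_4 = (+0.9886, -0.1503)
∠(n_0, n_4) = 50.35°
δ = |180° − 50.35°| = 129.65°
129.65° > 2α = 57.62°  →  invalid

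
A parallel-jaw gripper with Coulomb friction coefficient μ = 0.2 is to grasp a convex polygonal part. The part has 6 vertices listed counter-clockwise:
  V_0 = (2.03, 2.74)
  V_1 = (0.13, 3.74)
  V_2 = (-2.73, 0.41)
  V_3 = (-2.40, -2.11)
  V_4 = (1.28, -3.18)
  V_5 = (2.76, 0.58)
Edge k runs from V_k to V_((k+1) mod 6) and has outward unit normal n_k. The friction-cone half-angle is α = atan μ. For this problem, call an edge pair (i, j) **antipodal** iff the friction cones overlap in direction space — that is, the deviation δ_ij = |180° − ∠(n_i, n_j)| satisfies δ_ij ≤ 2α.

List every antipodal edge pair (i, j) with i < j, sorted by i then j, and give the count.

count = 3; pairs: (0,3), (1,4), (2,5)

α = atan 0.2 = 11.31°;  2α = 22.62°
n_0 = (+0.4657, +0.8849)
n_1 = (-0.7586, +0.6515)
n_2 = (-0.9915, -0.1298)
n_3 = (-0.2792, -0.9602)
n_4 = (+0.9305, -0.3663)
n_5 = (+0.9474, +0.3202)
  (0,1): δ = 102.90°  ·
  (0,2): δ = 54.78°  ·
  (0,3): δ = 11.55°  ✓
  (0,4): δ = 96.27°  ·
  (0,5): δ = 136.43°  ·
  (1,2): δ = 131.88°  ·
  (1,3): δ = 65.55°  ·
  (1,4): δ = 19.17°  ✓
  (1,5): δ = 59.33°  ·
  (2,3): δ = 113.67°  ·
  (2,4): δ = 28.95°  ·
  (2,5): δ = 11.21°  ✓
  (3,4): δ = 95.27°  ·
  (3,5): δ = 55.11°  ·
  (4,5): δ = 139.84°  ·
antipodal pairs: 3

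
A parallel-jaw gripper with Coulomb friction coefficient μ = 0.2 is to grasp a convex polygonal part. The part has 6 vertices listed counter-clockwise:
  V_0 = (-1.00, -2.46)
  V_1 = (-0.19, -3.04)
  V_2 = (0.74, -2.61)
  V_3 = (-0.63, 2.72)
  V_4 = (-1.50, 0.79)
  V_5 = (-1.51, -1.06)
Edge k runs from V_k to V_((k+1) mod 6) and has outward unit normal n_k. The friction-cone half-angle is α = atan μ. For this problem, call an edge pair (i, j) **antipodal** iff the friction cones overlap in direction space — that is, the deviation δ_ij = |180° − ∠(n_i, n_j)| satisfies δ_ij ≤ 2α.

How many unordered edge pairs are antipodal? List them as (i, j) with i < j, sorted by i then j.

α = atan 0.2 = 11.31°;  2α = 22.62°
n_0 = (-0.5822, -0.8131)
n_1 = (+0.4197, -0.9077)
n_2 = (+0.9685, +0.2489)
n_3 = (-0.9117, +0.4110)
n_4 = (-1.0000, +0.0054)
n_5 = (-0.9396, -0.3423)
  (0,1): δ = 119.58°  ·
  (0,2): δ = 39.98°  ·
  (0,3): δ = 101.34°  ·
  (0,4): δ = 125.29°  ·
  (0,5): δ = 145.62°  ·
  (1,2): δ = 100.40°  ·
  (1,3): δ = 40.92°  ·
  (1,4): δ = 64.88°  ·
  (1,5): δ = 85.20°  ·
  (2,3): δ = 38.68°  ·
  (2,4): δ = 14.72°  ✓
  (2,5): δ = 5.60°  ✓
  (3,4): δ = 156.04°  ·
  (3,5): δ = 135.72°  ·
  (4,5): δ = 159.67°  ·
antipodal pairs: 2

count = 2; pairs: (2,4), (2,5)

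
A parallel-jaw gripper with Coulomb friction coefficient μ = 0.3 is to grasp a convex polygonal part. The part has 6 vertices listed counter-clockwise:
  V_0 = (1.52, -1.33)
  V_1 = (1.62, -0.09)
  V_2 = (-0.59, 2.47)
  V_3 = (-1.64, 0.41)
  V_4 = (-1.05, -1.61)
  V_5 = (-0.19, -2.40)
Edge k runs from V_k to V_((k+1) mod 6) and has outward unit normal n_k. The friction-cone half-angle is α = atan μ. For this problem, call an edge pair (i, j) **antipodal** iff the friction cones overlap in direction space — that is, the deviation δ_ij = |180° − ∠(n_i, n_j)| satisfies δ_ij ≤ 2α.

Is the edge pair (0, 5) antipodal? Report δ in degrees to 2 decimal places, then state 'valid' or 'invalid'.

α = atan 0.3 = 16.70°;  2α = 33.40°
edge 0: e_0 = (+0.10, +1.24);  n_0 = (+0.9968, -0.0804)
edge 5: e_5 = (+1.71, +1.07);  n_5 = (+0.5304, -0.8477)
∠(n_0, n_5) = 53.35°
δ = |180° − 53.35°| = 126.65°
126.65° > 2α = 33.40°  →  invalid

δ = 126.65°, invalid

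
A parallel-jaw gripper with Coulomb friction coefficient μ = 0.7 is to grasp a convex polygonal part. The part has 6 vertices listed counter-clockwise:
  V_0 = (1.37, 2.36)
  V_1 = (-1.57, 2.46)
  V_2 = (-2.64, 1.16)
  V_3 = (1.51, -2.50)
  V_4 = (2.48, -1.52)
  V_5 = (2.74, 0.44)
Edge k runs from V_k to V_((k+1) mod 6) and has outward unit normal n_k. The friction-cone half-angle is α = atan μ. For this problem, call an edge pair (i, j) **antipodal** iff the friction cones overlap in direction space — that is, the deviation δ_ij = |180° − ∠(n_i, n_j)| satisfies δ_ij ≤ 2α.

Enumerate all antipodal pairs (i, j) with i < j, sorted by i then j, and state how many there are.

count = 6; pairs: (0,2), (0,3), (1,3), (1,4), (2,4), (2,5)

α = atan 0.7 = 34.99°;  2α = 69.98°
n_0 = (+0.0340, +0.9994)
n_1 = (-0.7721, +0.6355)
n_2 = (-0.6614, -0.7500)
n_3 = (+0.7107, -0.7035)
n_4 = (+0.9913, -0.1315)
n_5 = (+0.8140, +0.5808)
  (0,1): δ = 127.51°  ·
  (0,2): δ = 39.46°  ✓
  (0,3): δ = 47.24°  ✓
  (0,4): δ = 84.39°  ·
  (0,5): δ = 127.46°  ·
  (1,2): δ = 91.95°  ·
  (1,3): δ = 5.25°  ✓
  (1,4): δ = 31.90°  ✓
  (1,5): δ = 74.97°  ·
  (2,3): δ = 93.30°  ·
  (2,4): δ = 56.15°  ✓
  (2,5): δ = 13.08°  ✓
  (3,4): δ = 142.85°  ·
  (3,5): δ = 99.78°  ·
  (4,5): δ = 136.93°  ·
antipodal pairs: 6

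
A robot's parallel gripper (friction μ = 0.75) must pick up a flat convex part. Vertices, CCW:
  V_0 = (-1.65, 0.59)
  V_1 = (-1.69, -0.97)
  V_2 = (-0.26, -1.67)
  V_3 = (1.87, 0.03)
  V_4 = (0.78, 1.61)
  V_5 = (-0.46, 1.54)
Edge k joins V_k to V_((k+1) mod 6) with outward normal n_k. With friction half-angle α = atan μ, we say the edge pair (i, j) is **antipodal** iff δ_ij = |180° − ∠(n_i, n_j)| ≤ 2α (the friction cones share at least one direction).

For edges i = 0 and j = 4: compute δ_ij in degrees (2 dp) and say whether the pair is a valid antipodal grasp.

δ = 94.70°, invalid

α = atan 0.75 = 36.87°;  2α = 73.74°
edge 0: e_0 = (-0.04, -1.56);  n_0 = (-0.9997, +0.0256)
edge 4: e_4 = (-1.24, -0.07);  n_4 = (-0.0564, +0.9984)
∠(n_0, n_4) = 85.30°
δ = |180° − 85.30°| = 94.70°
94.70° > 2α = 73.74°  →  invalid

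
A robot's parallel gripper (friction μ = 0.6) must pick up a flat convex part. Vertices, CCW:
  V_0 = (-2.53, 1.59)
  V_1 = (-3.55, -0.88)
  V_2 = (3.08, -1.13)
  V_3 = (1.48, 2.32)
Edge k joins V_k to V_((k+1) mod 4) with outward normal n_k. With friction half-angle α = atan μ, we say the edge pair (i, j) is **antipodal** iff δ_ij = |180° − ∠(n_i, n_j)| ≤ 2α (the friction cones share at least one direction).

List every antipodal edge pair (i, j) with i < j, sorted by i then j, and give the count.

count = 2; pairs: (0,2), (1,3)

α = atan 0.6 = 30.96°;  2α = 61.93°
n_0 = (-0.9243, +0.3817)
n_1 = (-0.0377, -0.9993)
n_2 = (+0.9072, +0.4207)
n_3 = (-0.1791, +0.9838)
  (0,1): δ = 69.72°  ·
  (0,2): δ = 47.32°  ✓
  (0,3): δ = 122.76°  ·
  (1,2): δ = 62.96°  ·
  (1,3): δ = 12.48°  ✓
  (2,3): δ = 104.56°  ·
antipodal pairs: 2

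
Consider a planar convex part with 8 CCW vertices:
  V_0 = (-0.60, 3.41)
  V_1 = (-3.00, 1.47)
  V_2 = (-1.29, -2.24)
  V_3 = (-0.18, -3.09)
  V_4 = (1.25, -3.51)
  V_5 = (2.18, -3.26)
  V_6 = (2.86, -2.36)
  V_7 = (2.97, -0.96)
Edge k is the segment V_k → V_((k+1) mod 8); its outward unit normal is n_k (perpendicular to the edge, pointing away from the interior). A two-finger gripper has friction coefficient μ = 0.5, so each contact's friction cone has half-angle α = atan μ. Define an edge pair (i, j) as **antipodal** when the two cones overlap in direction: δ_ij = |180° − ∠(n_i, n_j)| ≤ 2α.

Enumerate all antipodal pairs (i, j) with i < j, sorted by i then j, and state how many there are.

α = atan 0.5 = 26.57°;  2α = 53.13°
n_0 = (-0.6286, +0.7777)
n_1 = (-0.9082, -0.4186)
n_2 = (-0.6080, -0.7940)
n_3 = (-0.2818, -0.9595)
n_4 = (+0.2596, -0.9657)
n_5 = (+0.7979, -0.6028)
n_6 = (+0.9969, -0.0783)
n_7 = (+0.7744, +0.6327)
  (0,1): δ = 104.20°  ·
  (0,2): δ = 76.39°  ·
  (0,3): δ = 55.32°  ·
  (0,4): δ = 23.90°  ✓
  (0,5): δ = 13.98°  ✓
  (0,6): δ = 46.56°  ✓
  (0,7): δ = 90.30°  ·
  (1,2): δ = 152.19°  ·
  (1,3): δ = 131.11°  ·
  (1,4): δ = 99.70°  ·
  (1,5): δ = 61.82°  ·
  (1,6): δ = 29.24°  ✓
  (1,7): δ = 14.50°  ✓
  (2,3): δ = 158.92°  ·
  (2,4): δ = 127.51°  ·
  (2,5): δ = 89.63°  ·
  (2,6): δ = 57.05°  ·
  (2,7): δ = 13.31°  ✓
  (3,4): δ = 148.59°  ·
  (3,5): δ = 110.71°  ·
  (3,6): δ = 78.12°  ·
  (3,7): δ = 34.39°  ✓
  (4,5): δ = 142.12°  ·
  (4,6): δ = 109.54°  ·
  (4,7): δ = 65.80°  ·
  (5,6): δ = 147.42°  ·
  (5,7): δ = 103.68°  ·
  (6,7): δ = 136.26°  ·
antipodal pairs: 7

count = 7; pairs: (0,4), (0,5), (0,6), (1,6), (1,7), (2,7), (3,7)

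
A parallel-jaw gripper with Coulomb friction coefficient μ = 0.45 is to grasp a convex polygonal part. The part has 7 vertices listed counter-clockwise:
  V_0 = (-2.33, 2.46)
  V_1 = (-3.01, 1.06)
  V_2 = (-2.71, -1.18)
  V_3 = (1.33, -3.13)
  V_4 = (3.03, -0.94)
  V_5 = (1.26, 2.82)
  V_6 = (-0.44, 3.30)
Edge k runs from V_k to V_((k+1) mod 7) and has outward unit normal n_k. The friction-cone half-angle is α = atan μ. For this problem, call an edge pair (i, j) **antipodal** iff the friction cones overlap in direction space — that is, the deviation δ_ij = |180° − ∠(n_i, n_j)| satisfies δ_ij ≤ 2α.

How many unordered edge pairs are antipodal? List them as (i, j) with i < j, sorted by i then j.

α = atan 0.45 = 24.23°;  2α = 48.46°
n_0 = (-0.8995, +0.4369)
n_1 = (-0.9912, -0.1327)
n_2 = (-0.4347, -0.9006)
n_3 = (+0.7899, -0.6132)
n_4 = (+0.9048, +0.4259)
n_5 = (+0.2717, +0.9624)
n_6 = (-0.4061, +0.9138)
  (0,1): δ = 146.47°  ·
  (0,2): δ = 89.86°  ·
  (0,3): δ = 11.91°  ✓
  (0,4): δ = 51.11°  ·
  (0,5): δ = 100.14°  ·
  (0,6): δ = 139.87°  ·
  (1,2): δ = 123.39°  ·
  (1,3): δ = 45.45°  ✓
  (1,4): δ = 17.58°  ✓
  (1,5): δ = 66.60°  ·
  (1,6): δ = 106.33°  ·
  (2,3): δ = 102.06°  ·
  (2,4): δ = 39.03°  ✓
  (2,5): δ = 10.00°  ✓
  (2,6): δ = 49.73°  ·
  (3,4): δ = 116.97°  ·
  (3,5): δ = 67.95°  ·
  (3,6): δ = 28.22°  ✓
  (4,5): δ = 130.98°  ·
  (4,6): δ = 91.25°  ·
  (5,6): δ = 140.27°  ·
antipodal pairs: 6

count = 6; pairs: (0,3), (1,3), (1,4), (2,4), (2,5), (3,6)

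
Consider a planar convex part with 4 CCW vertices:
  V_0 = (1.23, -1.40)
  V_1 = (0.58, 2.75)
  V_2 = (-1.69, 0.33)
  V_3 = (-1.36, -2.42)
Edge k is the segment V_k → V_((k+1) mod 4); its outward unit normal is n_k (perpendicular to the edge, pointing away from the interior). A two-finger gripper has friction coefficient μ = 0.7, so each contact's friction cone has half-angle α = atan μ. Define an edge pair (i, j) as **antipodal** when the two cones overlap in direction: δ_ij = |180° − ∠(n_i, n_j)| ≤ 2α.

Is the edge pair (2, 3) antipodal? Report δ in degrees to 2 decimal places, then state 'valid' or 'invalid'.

α = atan 0.7 = 34.99°;  2α = 69.98°
edge 2: e_2 = (+0.33, -2.75);  n_2 = (-0.9929, -0.1191)
edge 3: e_3 = (+2.59, +1.02);  n_3 = (+0.3664, -0.9304)
∠(n_2, n_3) = 104.65°
δ = |180° − 104.65°| = 75.35°
75.35° > 2α = 69.98°  →  invalid

δ = 75.35°, invalid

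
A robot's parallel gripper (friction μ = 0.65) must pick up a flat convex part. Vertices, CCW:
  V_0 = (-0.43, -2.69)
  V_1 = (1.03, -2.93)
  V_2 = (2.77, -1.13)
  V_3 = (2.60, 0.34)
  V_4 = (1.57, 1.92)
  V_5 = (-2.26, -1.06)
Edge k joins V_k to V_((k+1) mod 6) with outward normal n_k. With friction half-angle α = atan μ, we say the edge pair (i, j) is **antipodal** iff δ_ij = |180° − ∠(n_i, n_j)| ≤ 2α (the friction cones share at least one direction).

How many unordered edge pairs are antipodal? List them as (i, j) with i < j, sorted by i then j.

α = atan 0.65 = 33.02°;  2α = 66.05°
n_0 = (-0.1622, -0.9868)
n_1 = (+0.7190, -0.6950)
n_2 = (+0.9934, +0.1149)
n_3 = (+0.8377, +0.5461)
n_4 = (-0.6141, +0.7892)
n_5 = (-0.6651, -0.7467)
  (0,1): δ = 124.69°  ·
  (0,2): δ = 74.07°  ·
  (0,3): δ = 47.56°  ✓
  (0,4): δ = 47.22°  ✓
  (0,5): δ = 147.64°  ·
  (1,2): δ = 129.37°  ·
  (1,3): δ = 102.87°  ·
  (1,4): δ = 8.09°  ✓
  (1,5): δ = 92.34°  ·
  (2,3): δ = 153.50°  ·
  (2,4): δ = 58.71°  ✓
  (2,5): δ = 41.71°  ✓
  (3,4): δ = 85.21°  ·
  (3,5): δ = 15.21°  ✓
  (4,5): δ = 79.58°  ·
antipodal pairs: 6

count = 6; pairs: (0,3), (0,4), (1,4), (2,4), (2,5), (3,5)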